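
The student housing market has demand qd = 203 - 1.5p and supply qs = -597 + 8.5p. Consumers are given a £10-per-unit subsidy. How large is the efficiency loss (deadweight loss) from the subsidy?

Pre-subsidy: 203 - 1.5p = -597 + 8.5p gives p* = 80, q* = 83.
With the rebate, buyers effectively pay pb = ps − 10, where ps is the price sellers receive.
Demand in terms of ps becomes qd = 203 − 1.5(ps − 10) = 218 - 1.5ps. Setting this equal to supply: 218 - 1.5ps = -597 + 8.5ps, so ps = 81.5.
Buyers pay pb = 81.5 − 10 = 71.5; q' = -597 + 8.5·81.5 = 95.75.
The subsidy expands output by 95.75 − 83 = 12.75 past the efficient level; on those units the gap between marginal cost and willingness to pay runs from 0 up to 10.
DWL = ½ × 10 × 12.75 = 63.75.

Deadweight loss = £63.75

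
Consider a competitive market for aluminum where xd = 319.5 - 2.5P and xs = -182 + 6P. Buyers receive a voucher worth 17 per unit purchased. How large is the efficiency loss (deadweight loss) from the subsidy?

Deadweight loss = 255

Pre-subsidy: 319.5 - 2.5P = -182 + 6P gives P* = 59, x* = 172.
With the rebate, buyers effectively pay Pb = Ps − 17, where Ps is the price sellers receive.
Demand in terms of Ps becomes xd = 319.5 − 2.5(Ps − 17) = 362 - 2.5Ps. Setting this equal to supply: 362 - 2.5Ps = -182 + 6Ps, so Ps = 64.
Buyers pay Pb = 64 − 17 = 47; x' = -182 + 6·64 = 202.
The subsidy expands output by 202 − 172 = 30 past the efficient level; on those units the gap between marginal cost and willingness to pay runs from 0 up to 17.
DWL = ½ × 17 × 30 = 255.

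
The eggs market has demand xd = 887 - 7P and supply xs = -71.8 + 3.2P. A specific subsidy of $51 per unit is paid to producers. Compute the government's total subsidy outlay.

Pre-subsidy: 887 - 7P = -71.8 + 3.2P gives P* = 94, x* = 229.
With the subsidy, sellers receive Ps = Pb + 51 for each unit, where Pb is the price buyers pay.
Supply in terms of Pb becomes xs = -71.8 + 3.2(Pb + 51) = 91.4 + 3.2Pb. Setting this equal to demand: 887 - 7Pb = 91.4 + 3.2Pb, so Pb = 78.
Sellers receive Ps = 78 + 51 = 129; x' = 887 − 7·78 = 341.
Government outlay = subsidy × quantity = 51 × 341 = 17391.

Government cost = $17391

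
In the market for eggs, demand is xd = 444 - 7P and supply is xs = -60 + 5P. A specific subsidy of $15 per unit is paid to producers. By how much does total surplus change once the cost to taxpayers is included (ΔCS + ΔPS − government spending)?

Pre-subsidy: 444 - 7P = -60 + 5P gives P* = 42, x* = 150.
With the subsidy, sellers receive Ps = Pb + 15 for each unit, where Pb is the price buyers pay.
Supply in terms of Pb becomes xs = -60 + 5(Pb + 15) = 15 + 5Pb. Setting this equal to demand: 444 - 7Pb = 15 + 5Pb, so Pb = 35.75.
Sellers receive Ps = 35.75 + 15 = 50.75; x' = 444 − 7·35.75 = 193.75.
ΔCS = ½(150 + 193.75)(42 − 35.75) = 1074.21875; ΔPS = ½(150 + 193.75)(50.75 − 42) = 1503.90625.
Government spending = 15 × 193.75 = 2906.25.
Net change = 1074.21875 + 1503.90625 − 2906.25 = -328.125. The loss equals the DWL triangle ½·15·43.75.

Net change in total surplus = -$328.125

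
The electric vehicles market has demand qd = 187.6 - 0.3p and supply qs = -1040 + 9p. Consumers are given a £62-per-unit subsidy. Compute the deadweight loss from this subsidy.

Pre-subsidy: 187.6 - 0.3p = -1040 + 9p gives p* = 132, q* = 148.
With the rebate, buyers effectively pay pb = ps − 62, where ps is the price sellers receive.
Demand in terms of ps becomes qd = 187.6 − 0.3(ps − 62) = 206.2 - 0.3ps. Setting this equal to supply: 206.2 - 0.3ps = -1040 + 9ps, so ps = 134.
Buyers pay pb = 134 − 62 = 72; q' = -1040 + 9·134 = 166.
The subsidy expands output by 166 − 148 = 18 past the efficient level; on those units the gap between marginal cost and willingness to pay runs from 0 up to 62.
DWL = ½ × 62 × 18 = 558.

Deadweight loss = £558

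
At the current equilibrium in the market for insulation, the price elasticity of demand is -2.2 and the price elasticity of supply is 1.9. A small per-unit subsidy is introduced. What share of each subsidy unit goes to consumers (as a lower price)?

For a small subsidy around the equilibrium, the benefit split depends on the relative slopes, which at a point are proportional to the elasticities.
Buyer share = εs/(εs + |εd|) = 1.9/(1.9 + 2.2) = 19/41; seller share = |εd|/(εs + |εd|) = 22/41.

Consumer share = 19/41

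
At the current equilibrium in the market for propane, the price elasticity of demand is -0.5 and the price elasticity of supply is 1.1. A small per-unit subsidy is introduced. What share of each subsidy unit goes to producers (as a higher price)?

For a small subsidy around the equilibrium, the benefit split depends on the relative slopes, which at a point are proportional to the elasticities.
Buyer share = εs/(εs + |εd|) = 1.1/(1.1 + 0.5) = 0.6875; seller share = |εd|/(εs + |εd|) = 0.3125.
So producers capture 0.3125 of the subsidy.

Producer share = 0.3125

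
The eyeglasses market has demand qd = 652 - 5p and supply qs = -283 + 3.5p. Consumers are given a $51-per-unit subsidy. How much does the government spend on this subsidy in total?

Government cost = $10557

Pre-subsidy: 652 - 5p = -283 + 3.5p gives p* = 110, q* = 102.
With the rebate, buyers effectively pay pb = ps − 51, where ps is the price sellers receive.
Demand in terms of ps becomes qd = 652 − 5(ps − 51) = 907 - 5ps. Setting this equal to supply: 907 - 5ps = -283 + 3.5ps, so ps = 140.
Buyers pay pb = 140 − 51 = 89; q' = -283 + 3.5·140 = 207.
Government outlay = subsidy × quantity = 51 × 207 = 10557.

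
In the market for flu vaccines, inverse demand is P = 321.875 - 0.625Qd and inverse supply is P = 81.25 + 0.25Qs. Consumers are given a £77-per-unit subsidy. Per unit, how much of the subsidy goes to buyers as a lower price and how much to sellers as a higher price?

Buyers gain £55 per unit; sellers gain £22 per unit

Pre-subsidy: 321.875 - 0.625Q = 81.25 + 0.25Q gives Q* = 275 and P* = 150.
With the rebate, buyers effectively pay Pb = Ps − 77, where Ps is the price sellers receive.
On the curves, Pb = 321.875 - 0.625Q and Ps = 81.25 + 0.25Q; the wedge Ps − Pb = 77 gives 81.25 + 0.25Q − (321.875 - 0.625Q) = 77, so Q' = 363.
Then Pb = 321.875 − 0.625·363 = 95 and Ps = 81.25 + 0.25·363 = 172.
Buyers' price falls by P* − Pb = 150 − 95 = 55; sellers' price rises by Ps − P* = 172 − 150 = 22.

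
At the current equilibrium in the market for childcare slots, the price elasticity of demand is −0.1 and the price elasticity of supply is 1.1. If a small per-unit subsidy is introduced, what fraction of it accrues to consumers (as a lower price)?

For a small subsidy around the equilibrium, the benefit split depends on the relative slopes, which at a point are proportional to the elasticities.
Buyer share = εs/(εs + |εd|) = 1.1/(1.1 + 0.1) = 11/12; seller share = |εd|/(εs + |εd|) = 1/12.

Consumer share = 11/12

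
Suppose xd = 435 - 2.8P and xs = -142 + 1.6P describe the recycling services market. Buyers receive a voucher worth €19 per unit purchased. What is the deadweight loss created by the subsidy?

Deadweight loss = 10108/55

Pre-subsidy: 435 - 2.8P = -142 + 1.6P gives P* = 2885/22, x* = 746/11.
With the rebate, buyers effectively pay Pb = Ps − 19, where Ps is the price sellers receive.
Demand in terms of Ps becomes xd = 435 − 2.8(Ps − 19) = 488.2 - 2.8Ps. Setting this equal to supply: 488.2 - 2.8Ps = -142 + 1.6Ps, so Ps = 3151/22.
Buyers pay Pb = 3151/22 − 19 = 2733/22; x' = -142 + 1.6·(3151/22) = 4794/55.
The subsidy expands output by 4794/55 − 746/11 = 1064/55 past the efficient level; on those units the gap between marginal cost and willingness to pay runs from 0 up to 19.
DWL = ½ × 19 × 1064/55 = 10108/55.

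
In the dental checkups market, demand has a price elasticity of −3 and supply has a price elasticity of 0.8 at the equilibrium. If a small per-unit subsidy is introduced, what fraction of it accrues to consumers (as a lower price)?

For a small subsidy around the equilibrium, the benefit split depends on the relative slopes, which at a point are proportional to the elasticities.
Buyer share = εs/(εs + |εd|) = 0.8/(0.8 + 3) = 4/19; seller share = |εd|/(εs + |εd|) = 15/19.

Consumer share = 4/19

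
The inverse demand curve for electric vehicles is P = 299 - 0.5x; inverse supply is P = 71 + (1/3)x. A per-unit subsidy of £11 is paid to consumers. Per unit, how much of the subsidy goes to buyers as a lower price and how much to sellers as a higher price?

Buyers gain £6.6 per unit; sellers gain £4.4 per unit

Pre-subsidy: 299 - 0.5x = 71 + (1/3)x gives x* = 273.6 and P* = 162.2.
With the rebate, buyers effectively pay Pb = Ps − 11, where Ps is the price sellers receive.
On the curves, Pb = 299 - 0.5x and Ps = 71 + (1/3)x; the wedge Ps − Pb = 11 gives 71 + (1/3)x − (299 - 0.5x) = 11, so x' = 286.8.
Then Pb = 299 − 0.5·286.8 = 155.6 and Ps = 71 + (1/3)·286.8 = 166.6.
Buyers' price falls by P* − Pb = 162.2 − 155.6 = 6.6; sellers' price rises by Ps − P* = 166.6 − 162.2 = 4.4.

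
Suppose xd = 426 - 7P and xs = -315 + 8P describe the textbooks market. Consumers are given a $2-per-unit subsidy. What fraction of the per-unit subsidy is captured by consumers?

Consumer share = 8/15

Pre-subsidy: 426 - 7P = -315 + 8P gives P* = 49.4, x* = 80.2.
With the rebate, buyers effectively pay Pb = Ps − 2, where Ps is the price sellers receive.
Demand in terms of Ps becomes xd = 426 − 7(Ps − 2) = 440 - 7Ps. Setting this equal to supply: 440 - 7Ps = -315 + 8Ps, so Ps = 151/3.
Buyers pay Pb = 151/3 − 2 = 145/3; x' = -315 + 8·(151/3) = 263/3.
Buyers' price falls by P* − Pb = 49.4 − 145/3 = 16/15; sellers' price rises by Ps − P* = 151/3 − 49.4 = 14/15.
So consumers capture (16/15)/2 = 8/15 of each unit of subsidy.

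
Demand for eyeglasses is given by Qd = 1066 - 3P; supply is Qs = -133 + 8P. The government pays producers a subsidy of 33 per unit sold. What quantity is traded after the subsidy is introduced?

Q' = 811

Pre-subsidy: 1066 - 3P = -133 + 8P gives P* = 109, Q* = 739.
With the subsidy, sellers receive Ps = Pb + 33 for each unit, where Pb is the price buyers pay.
Supply in terms of Pb becomes Qs = -133 + 8(Pb + 33) = 131 + 8Pb. Setting this equal to demand: 1066 - 3Pb = 131 + 8Pb, so Pb = 85.
Sellers receive Ps = 85 + 33 = 118; Q' = 1066 − 3·85 = 811.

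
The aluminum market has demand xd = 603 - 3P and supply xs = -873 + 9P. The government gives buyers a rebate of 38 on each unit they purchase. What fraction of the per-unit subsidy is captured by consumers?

Consumer share = 0.75

Pre-subsidy: 603 - 3P = -873 + 9P gives P* = 123, x* = 234.
With the rebate, buyers effectively pay Pb = Ps − 38, where Ps is the price sellers receive.
Demand in terms of Ps becomes xd = 603 − 3(Ps − 38) = 717 - 3Ps. Setting this equal to supply: 717 - 3Ps = -873 + 9Ps, so Ps = 132.5.
Buyers pay Pb = 132.5 − 38 = 94.5; x' = -873 + 9·132.5 = 319.5.
Buyers' price falls by P* − Pb = 123 − 94.5 = 28.5; sellers' price rises by Ps − P* = 132.5 − 123 = 9.5.
So consumers capture 28.5/38 = 0.75 of each unit of subsidy.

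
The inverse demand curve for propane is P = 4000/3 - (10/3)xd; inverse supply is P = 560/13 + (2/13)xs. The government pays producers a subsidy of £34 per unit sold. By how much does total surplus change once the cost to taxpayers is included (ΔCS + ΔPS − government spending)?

Pre-subsidy: 4000/3 - (10/3)x = 560/13 + (2/13)x gives x* = 370 and P* = 100.
With the subsidy, sellers receive Ps = Pb + 34 for each unit, where Pb is the price buyers pay.
On the curves, Pb = 4000/3 - (10/3)x and Ps = 560/13 + (2/13)x; the wedge Ps − Pb = 34 gives 560/13 + (2/13)x − (4000/3 - (10/3)x) = 34, so x' = 379.75.
Then Pb = 4000/3 − (10/3)·379.75 = 67.5 and Ps = 560/13 + (2/13)·379.75 = 101.5.
ΔCS = ½(370 + 379.75)(100 − 67.5) = 12183.4375; ΔPS = ½(370 + 379.75)(101.5 − 100) = 562.3125.
Government spending = 34 × 379.75 = 12911.5.
Net change = 12183.4375 + 562.3125 − 12911.5 = -165.75. The loss equals the DWL triangle ½·34·9.75.

Net change in total surplus = -£165.75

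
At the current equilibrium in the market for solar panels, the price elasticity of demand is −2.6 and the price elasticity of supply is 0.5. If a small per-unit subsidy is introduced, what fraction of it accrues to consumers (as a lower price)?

For a small subsidy around the equilibrium, the benefit split depends on the relative slopes, which at a point are proportional to the elasticities.
Buyer share = εs/(εs + |εd|) = 0.5/(0.5 + 2.6) = 5/31; seller share = |εd|/(εs + |εd|) = 26/31.

Consumer share = 5/31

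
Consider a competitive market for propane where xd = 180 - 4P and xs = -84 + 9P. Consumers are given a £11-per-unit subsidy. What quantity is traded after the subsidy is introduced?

Pre-subsidy: 180 - 4P = -84 + 9P gives P* = 264/13, x* = 1284/13.
With the rebate, buyers effectively pay Pb = Ps − 11, where Ps is the price sellers receive.
Demand in terms of Ps becomes xd = 180 − 4(Ps − 11) = 224 - 4Ps. Setting this equal to supply: 224 - 4Ps = -84 + 9Ps, so Ps = 308/13.
Buyers pay Pb = 308/13 − 11 = 165/13; x' = -84 + 9·(308/13) = 1680/13.

x' = 1680/13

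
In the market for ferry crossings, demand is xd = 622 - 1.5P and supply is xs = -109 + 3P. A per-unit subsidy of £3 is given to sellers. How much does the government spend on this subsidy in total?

Pre-subsidy: 622 - 1.5P = -109 + 3P gives P* = 1462/9, x* = 1135/3.
With the subsidy, sellers receive Ps = Pb + 3 for each unit, where Pb is the price buyers pay.
Supply in terms of Pb becomes xs = -109 + 3(Pb + 3) = -100 + 3Pb. Setting this equal to demand: 622 - 1.5Pb = -100 + 3Pb, so Pb = 1444/9.
Sellers receive Ps = 1444/9 + 3 = 1471/9; x' = 622 − 1.5·(1444/9) = 1144/3.
Government outlay = subsidy × quantity = 3 × 1144/3 = 1144.

Government cost = £1144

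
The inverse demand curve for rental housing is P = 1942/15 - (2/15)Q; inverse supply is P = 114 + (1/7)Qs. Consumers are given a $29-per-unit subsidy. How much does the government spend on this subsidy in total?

Pre-subsidy: 1942/15 - (2/15)Q = 114 + (1/7)Q gives Q* = 56 and P* = 122.
With the rebate, buyers effectively pay Pb = Ps − 29, where Ps is the price sellers receive.
On the curves, Pb = 1942/15 - (2/15)Q and Ps = 114 + (1/7)Q; the wedge Ps − Pb = 29 gives 114 + (1/7)Q − (1942/15 - (2/15)Q) = 29, so Q' = 161.
Then Pb = 1942/15 − (2/15)·161 = 108 and Ps = 114 + (1/7)·161 = 137.
Government outlay = subsidy × quantity = 29 × 161 = 4669.

Government cost = $4669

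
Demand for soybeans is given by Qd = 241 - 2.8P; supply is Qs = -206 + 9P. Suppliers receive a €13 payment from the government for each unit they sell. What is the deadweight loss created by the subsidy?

Pre-subsidy: 241 - 2.8P = -206 + 9P gives P* = 2235/59, Q* = 7961/59.
With the subsidy, sellers receive Ps = Pb + 13 for each unit, where Pb is the price buyers pay.
Supply in terms of Pb becomes Qs = -206 + 9(Pb + 13) = -89 + 9Pb. Setting this equal to demand: 241 - 2.8Pb = -89 + 9Pb, so Pb = 1650/59.
Sellers receive Ps = 1650/59 + 13 = 2417/59; Q' = 241 − 2.8·(1650/59) = 9599/59.
The subsidy expands output by 9599/59 − 7961/59 = 1638/59 past the efficient level; on those units the gap between marginal cost and willingness to pay runs from 0 up to 13.
DWL = ½ × 13 × 1638/59 = 10647/59.

Deadweight loss = 10647/59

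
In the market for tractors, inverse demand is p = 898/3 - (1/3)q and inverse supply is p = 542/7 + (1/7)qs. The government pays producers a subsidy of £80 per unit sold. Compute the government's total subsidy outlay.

Government cost = £50720

Pre-subsidy: 898/3 - (1/3)q = 542/7 + (1/7)q gives q* = 466 and p* = 144.
With the subsidy, sellers receive ps = pb + 80 for each unit, where pb is the price buyers pay.
On the curves, pb = 898/3 - (1/3)q and ps = 542/7 + (1/7)q; the wedge ps − pb = 80 gives 542/7 + (1/7)q − (898/3 - (1/3)q) = 80, so q' = 634.
Then pb = 898/3 − (1/3)·634 = 88 and ps = 542/7 + (1/7)·634 = 168.
Government outlay = subsidy × quantity = 80 × 634 = 50720.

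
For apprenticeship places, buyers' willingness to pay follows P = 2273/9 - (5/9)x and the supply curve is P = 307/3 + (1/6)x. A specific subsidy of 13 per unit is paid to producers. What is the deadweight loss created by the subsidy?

Deadweight loss = 117

Pre-subsidy: 2273/9 - (5/9)x = 307/3 + (1/6)x gives x* = 208 and P* = 137.
With the subsidy, sellers receive Ps = Pb + 13 for each unit, where Pb is the price buyers pay.
On the curves, Pb = 2273/9 - (5/9)x and Ps = 307/3 + (1/6)x; the wedge Ps − Pb = 13 gives 307/3 + (1/6)x − (2273/9 - (5/9)x) = 13, so x' = 226.
Then Pb = 2273/9 − (5/9)·226 = 127 and Ps = 307/3 + (1/6)·226 = 140.
The subsidy expands output by 226 − 208 = 18 past the efficient level; on those units the gap between marginal cost and willingness to pay runs from 0 up to 13.
DWL = ½ × 13 × 18 = 117.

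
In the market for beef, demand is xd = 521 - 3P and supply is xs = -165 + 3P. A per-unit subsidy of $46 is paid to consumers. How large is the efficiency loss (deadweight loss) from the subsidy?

Pre-subsidy: 521 - 3P = -165 + 3P gives P* = 343/3, x* = 178.
With the rebate, buyers effectively pay Pb = Ps − 46, where Ps is the price sellers receive.
Demand in terms of Ps becomes xd = 521 − 3(Ps − 46) = 659 - 3Ps. Setting this equal to supply: 659 - 3Ps = -165 + 3Ps, so Ps = 412/3.
Buyers pay Pb = 412/3 − 46 = 274/3; x' = -165 + 3·(412/3) = 247.
The subsidy expands output by 247 − 178 = 69 past the efficient level; on those units the gap between marginal cost and willingness to pay runs from 0 up to 46.
DWL = ½ × 46 × 69 = 1587.

Deadweight loss = $1587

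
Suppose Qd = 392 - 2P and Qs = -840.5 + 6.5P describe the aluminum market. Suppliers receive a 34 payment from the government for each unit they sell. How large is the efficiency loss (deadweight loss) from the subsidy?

Deadweight loss = 884

Pre-subsidy: 392 - 2P = -840.5 + 6.5P gives P* = 145, Q* = 102.
With the subsidy, sellers receive Ps = Pb + 34 for each unit, where Pb is the price buyers pay.
Supply in terms of Pb becomes Qs = -840.5 + 6.5(Pb + 34) = -619.5 + 6.5Pb. Setting this equal to demand: 392 - 2Pb = -619.5 + 6.5Pb, so Pb = 119.
Sellers receive Ps = 119 + 34 = 153; Q' = 392 − 2·119 = 154.
The subsidy expands output by 154 − 102 = 52 past the efficient level; on those units the gap between marginal cost and willingness to pay runs from 0 up to 34.
DWL = ½ × 34 × 52 = 884.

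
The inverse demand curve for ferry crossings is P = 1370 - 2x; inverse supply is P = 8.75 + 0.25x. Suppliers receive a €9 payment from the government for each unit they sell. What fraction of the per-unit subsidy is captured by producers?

Pre-subsidy: 1370 - 2x = 8.75 + 0.25x gives x* = 605 and P* = 160.
With the subsidy, sellers receive Ps = Pb + 9 for each unit, where Pb is the price buyers pay.
On the curves, Pb = 1370 - 2x and Ps = 8.75 + 0.25x; the wedge Ps − Pb = 9 gives 8.75 + 0.25x − (1370 - 2x) = 9, so x' = 609.
Then Pb = 1370 − 2·609 = 152 and Ps = 8.75 + 0.25·609 = 161.
Buyers' price falls by P* − Pb = 160 − 152 = 8; sellers' price rises by Ps − P* = 161 − 160 = 1.
So producers capture 1/9 = 1/9 of each unit of subsidy.

Producer share = 1/9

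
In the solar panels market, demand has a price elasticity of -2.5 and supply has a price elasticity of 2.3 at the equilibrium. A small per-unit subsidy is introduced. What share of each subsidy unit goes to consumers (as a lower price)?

For a small subsidy around the equilibrium, the benefit split depends on the relative slopes, which at a point are proportional to the elasticities.
Buyer share = εs/(εs + |εd|) = 2.3/(2.3 + 2.5) = 23/48; seller share = |εd|/(εs + |εd|) = 25/48.

Consumer share = 23/48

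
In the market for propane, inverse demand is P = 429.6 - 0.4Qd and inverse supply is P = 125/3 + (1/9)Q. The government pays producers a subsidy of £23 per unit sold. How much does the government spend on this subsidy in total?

Pre-subsidy: 429.6 - 0.4Q = 125/3 + (1/9)Q gives Q* = 759 and P* = 126.
With the subsidy, sellers receive Ps = Pb + 23 for each unit, where Pb is the price buyers pay.
On the curves, Pb = 429.6 - 0.4Q and Ps = 125/3 + (1/9)Q; the wedge Ps − Pb = 23 gives 125/3 + (1/9)Q − (429.6 - 0.4Q) = 23, so Q' = 804.
Then Pb = 429.6 − 0.4·804 = 108 and Ps = 125/3 + (1/9)·804 = 131.
Government outlay = subsidy × quantity = 23 × 804 = 18492.

Government cost = £18492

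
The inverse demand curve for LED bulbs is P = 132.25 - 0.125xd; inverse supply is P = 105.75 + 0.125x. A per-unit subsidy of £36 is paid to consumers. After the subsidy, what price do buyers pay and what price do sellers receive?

Buyers pay £101; sellers receive £137

Pre-subsidy: 132.25 - 0.125x = 105.75 + 0.125x gives x* = 106 and P* = 119.
With the rebate, buyers effectively pay Pb = Ps − 36, where Ps is the price sellers receive.
On the curves, Pb = 132.25 - 0.125x and Ps = 105.75 + 0.125x; the wedge Ps − Pb = 36 gives 105.75 + 0.125x − (132.25 - 0.125x) = 36, so x' = 250.
Then Pb = 132.25 − 0.125·250 = 101 and Ps = 105.75 + 0.125·250 = 137.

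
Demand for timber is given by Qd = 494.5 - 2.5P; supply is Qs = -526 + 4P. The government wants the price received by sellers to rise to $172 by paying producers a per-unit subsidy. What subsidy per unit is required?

Required subsidy s = $39 per unit

At a seller price of 172, quantity supplied is -526 + 4·172 = 162.
Buyers absorb 162 only when they pay Pb with 494.5 − 2.5·Pb = 162, i.e. Pb = 133.
s = Ps − Pb = 172 − 133 = 39.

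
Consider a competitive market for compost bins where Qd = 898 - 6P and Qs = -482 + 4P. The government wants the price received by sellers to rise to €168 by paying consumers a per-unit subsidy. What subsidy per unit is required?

At a seller price of 168, quantity supplied is -482 + 4·168 = 190.
Buyers absorb 190 only when they pay Pb with 898 − 6·Pb = 190, i.e. Pb = 118.
s = Ps − Pb = 168 − 118 = 50.

Required subsidy s = €50 per unit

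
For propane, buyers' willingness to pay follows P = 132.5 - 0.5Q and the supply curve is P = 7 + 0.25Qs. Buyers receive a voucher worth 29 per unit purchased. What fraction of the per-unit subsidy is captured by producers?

Pre-subsidy: 132.5 - 0.5Q = 7 + 0.25Q gives Q* = 502/3 and P* = 293/6.
With the rebate, buyers effectively pay Pb = Ps − 29, where Ps is the price sellers receive.
On the curves, Pb = 132.5 - 0.5Q and Ps = 7 + 0.25Q; the wedge Ps − Pb = 29 gives 7 + 0.25Q − (132.5 - 0.5Q) = 29, so Q' = 206.
Then Pb = 132.5 − 0.5·206 = 29.5 and Ps = 7 + 0.25·206 = 58.5.
Buyers' price falls by P* − Pb = 293/6 − 29.5 = 58/3; sellers' price rises by Ps − P* = 58.5 − 293/6 = 29/3.
So producers capture (29/3)/29 = 1/3 of each unit of subsidy.

Producer share = 1/3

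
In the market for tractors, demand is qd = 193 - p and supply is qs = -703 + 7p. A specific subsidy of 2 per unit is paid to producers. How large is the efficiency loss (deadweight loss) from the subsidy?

Pre-subsidy: 193 - p = -703 + 7p gives p* = 112, q* = 81.
With the subsidy, sellers receive ps = pb + 2 for each unit, where pb is the price buyers pay.
Supply in terms of pb becomes qs = -703 + 7(pb + 2) = -689 + 7pb. Setting this equal to demand: 193 - pb = -689 + 7pb, so pb = 110.25.
Sellers receive ps = 110.25 + 2 = 112.25; q' = 193 − 1·110.25 = 82.75.
The subsidy expands output by 82.75 − 81 = 1.75 past the efficient level; on those units the gap between marginal cost and willingness to pay runs from 0 up to 2.
DWL = ½ × 2 × 1.75 = 1.75.

Deadweight loss = 1.75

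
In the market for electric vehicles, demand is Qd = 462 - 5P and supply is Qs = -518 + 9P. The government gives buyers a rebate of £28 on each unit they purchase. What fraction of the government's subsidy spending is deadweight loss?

Pre-subsidy: 462 - 5P = -518 + 9P gives P* = 70, Q* = 112.
With the rebate, buyers effectively pay Pb = Ps − 28, where Ps is the price sellers receive.
Demand in terms of Ps becomes Qd = 462 − 5(Ps − 28) = 602 - 5Ps. Setting this equal to supply: 602 - 5Ps = -518 + 9Ps, so Ps = 80.
Buyers pay Pb = 80 − 28 = 52; Q' = -518 + 9·80 = 202.
ΔCS = ½(112 + 202)(70 − 52) = 2826; ΔPS = ½(112 + 202)(80 − 70) = 1570.
Government spending = 28 × 202 = 5656.
DWL = ½ × 28 × (202 − 112) = 1260; fraction = 1260 / 5656 = 45/202.

DWL / government spending = 45/202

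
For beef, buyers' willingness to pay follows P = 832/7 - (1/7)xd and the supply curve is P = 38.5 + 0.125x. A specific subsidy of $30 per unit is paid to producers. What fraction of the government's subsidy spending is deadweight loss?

DWL / government spending = 14/103

Pre-subsidy: 832/7 - (1/7)x = 38.5 + 0.125x gives x* = 300 and P* = 76.
With the subsidy, sellers receive Ps = Pb + 30 for each unit, where Pb is the price buyers pay.
On the curves, Pb = 832/7 - (1/7)x and Ps = 38.5 + 0.125x; the wedge Ps − Pb = 30 gives 38.5 + 0.125x − (832/7 - (1/7)x) = 30, so x' = 412.
Then Pb = 832/7 − (1/7)·412 = 60 and Ps = 38.5 + 0.125·412 = 90.
ΔCS = ½(300 + 412)(76 − 60) = 5696; ΔPS = ½(300 + 412)(90 − 76) = 4984.
Government spending = 30 × 412 = 12360.
DWL = ½ × 30 × (412 − 300) = 1680; fraction = 1680 / 12360 = 14/103.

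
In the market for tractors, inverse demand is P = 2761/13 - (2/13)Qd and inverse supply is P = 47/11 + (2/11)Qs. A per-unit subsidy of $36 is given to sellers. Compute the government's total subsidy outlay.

Government cost = $26181

Pre-subsidy: 2761/13 - (2/13)Q = 47/11 + (2/11)Q gives Q* = 620 and P* = 117.
With the subsidy, sellers receive Ps = Pb + 36 for each unit, where Pb is the price buyers pay.
On the curves, Pb = 2761/13 - (2/13)Q and Ps = 47/11 + (2/11)Q; the wedge Ps − Pb = 36 gives 47/11 + (2/11)Q − (2761/13 - (2/13)Q) = 36, so Q' = 727.25.
Then Pb = 2761/13 − (2/13)·727.25 = 100.5 and Ps = 47/11 + (2/11)·727.25 = 136.5.
Government outlay = subsidy × quantity = 36 × 727.25 = 26181.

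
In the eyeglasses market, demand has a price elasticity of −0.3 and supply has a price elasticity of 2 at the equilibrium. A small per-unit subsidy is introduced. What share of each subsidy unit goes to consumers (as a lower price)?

For a small subsidy around the equilibrium, the benefit split depends on the relative slopes, which at a point are proportional to the elasticities.
Buyer share = εs/(εs + |εd|) = 2/(2 + 0.3) = 20/23; seller share = |εd|/(εs + |εd|) = 3/23.

Consumer share = 20/23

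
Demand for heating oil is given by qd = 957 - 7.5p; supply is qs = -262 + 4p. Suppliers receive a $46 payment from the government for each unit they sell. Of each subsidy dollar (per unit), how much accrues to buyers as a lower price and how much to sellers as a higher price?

Buyers gain $16 per unit; sellers gain $30 per unit

Pre-subsidy: 957 - 7.5p = -262 + 4p gives p* = 106, q* = 162.
With the subsidy, sellers receive ps = pb + 46 for each unit, where pb is the price buyers pay.
Supply in terms of pb becomes qs = -262 + 4(pb + 46) = -78 + 4pb. Setting this equal to demand: 957 - 7.5pb = -78 + 4pb, so pb = 90.
Sellers receive ps = 90 + 46 = 136; q' = 957 − 7.5·90 = 282.
Buyers' price falls by p* − pb = 106 − 90 = 16; sellers' price rises by ps − p* = 136 − 106 = 30.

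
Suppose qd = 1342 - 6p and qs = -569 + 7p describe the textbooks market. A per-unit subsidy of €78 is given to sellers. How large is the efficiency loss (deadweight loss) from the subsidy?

Pre-subsidy: 1342 - 6p = -569 + 7p gives p* = 147, q* = 460.
With the subsidy, sellers receive ps = pb + 78 for each unit, where pb is the price buyers pay.
Supply in terms of pb becomes qs = -569 + 7(pb + 78) = -23 + 7pb. Setting this equal to demand: 1342 - 6pb = -23 + 7pb, so pb = 105.
Sellers receive ps = 105 + 78 = 183; q' = 1342 − 6·105 = 712.
The subsidy expands output by 712 − 460 = 252 past the efficient level; on those units the gap between marginal cost and willingness to pay runs from 0 up to 78.
DWL = ½ × 78 × 252 = 9828.

Deadweight loss = €9828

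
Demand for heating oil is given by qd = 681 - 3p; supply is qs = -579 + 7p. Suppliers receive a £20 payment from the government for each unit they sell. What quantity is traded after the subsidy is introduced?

q' = 345

Pre-subsidy: 681 - 3p = -579 + 7p gives p* = 126, q* = 303.
With the subsidy, sellers receive ps = pb + 20 for each unit, where pb is the price buyers pay.
Supply in terms of pb becomes qs = -579 + 7(pb + 20) = -439 + 7pb. Setting this equal to demand: 681 - 3pb = -439 + 7pb, so pb = 112.
Sellers receive ps = 112 + 20 = 132; q' = 681 − 3·112 = 345.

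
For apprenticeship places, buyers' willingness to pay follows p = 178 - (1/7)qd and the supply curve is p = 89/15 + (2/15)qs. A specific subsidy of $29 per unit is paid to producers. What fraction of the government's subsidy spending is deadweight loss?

DWL / government spending = 15/208

Pre-subsidy: 178 - (1/7)q = 89/15 + (2/15)q gives q* = 623 and p* = 89.
With the subsidy, sellers receive ps = pb + 29 for each unit, where pb is the price buyers pay.
On the curves, pb = 178 - (1/7)q and ps = 89/15 + (2/15)q; the wedge ps − pb = 29 gives 89/15 + (2/15)q − (178 - (1/7)q) = 29, so q' = 728.
Then pb = 178 − (1/7)·728 = 74 and ps = 89/15 + (2/15)·728 = 103.
ΔCS = ½(623 + 728)(89 − 74) = 10132.5; ΔPS = ½(623 + 728)(103 − 89) = 9457.
Government spending = 29 × 728 = 21112.
DWL = ½ × 29 × (728 − 623) = 1522.5; fraction = 1522.5 / 21112 = 15/208.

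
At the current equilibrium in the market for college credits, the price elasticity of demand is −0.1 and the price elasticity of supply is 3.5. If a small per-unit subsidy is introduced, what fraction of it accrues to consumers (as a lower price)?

Consumer share = 35/36

For a small subsidy around the equilibrium, the benefit split depends on the relative slopes, which at a point are proportional to the elasticities.
Buyer share = εs/(εs + |εd|) = 3.5/(3.5 + 0.1) = 35/36; seller share = |εd|/(εs + |εd|) = 1/36.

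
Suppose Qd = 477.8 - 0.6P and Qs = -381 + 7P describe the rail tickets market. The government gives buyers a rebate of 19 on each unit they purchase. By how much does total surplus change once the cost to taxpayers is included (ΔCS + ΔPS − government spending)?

Pre-subsidy: 477.8 - 0.6P = -381 + 7P gives P* = 113, Q* = 410.
With the rebate, buyers effectively pay Pb = Ps − 19, where Ps is the price sellers receive.
Demand in terms of Ps becomes Qd = 477.8 − 0.6(Ps − 19) = 489.2 - 0.6Ps. Setting this equal to supply: 489.2 - 0.6Ps = -381 + 7Ps, so Ps = 114.5.
Buyers pay Pb = 114.5 − 19 = 95.5; Q' = -381 + 7·114.5 = 420.5.
ΔCS = ½(410 + 420.5)(113 − 95.5) = 7266.875; ΔPS = ½(410 + 420.5)(114.5 − 113) = 622.875.
Government spending = 19 × 420.5 = 7989.5.
Net change = 7266.875 + 622.875 − 7989.5 = -99.75. The loss equals the DWL triangle ½·19·10.5.

Net change in total surplus = -99.75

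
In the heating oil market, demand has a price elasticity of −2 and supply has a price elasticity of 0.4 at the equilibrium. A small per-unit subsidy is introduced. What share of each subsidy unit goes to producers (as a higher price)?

Producer share = 5/6

For a small subsidy around the equilibrium, the benefit split depends on the relative slopes, which at a point are proportional to the elasticities.
Buyer share = εs/(εs + |εd|) = 0.4/(0.4 + 2) = 1/6; seller share = |εd|/(εs + |εd|) = 5/6.
So producers capture 5/6 of the subsidy.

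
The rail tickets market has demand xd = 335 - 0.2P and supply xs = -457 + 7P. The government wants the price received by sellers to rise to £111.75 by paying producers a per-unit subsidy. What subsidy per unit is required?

Required subsidy s = £63 per unit

At a seller price of 111.75, quantity supplied is -457 + 7·111.75 = 325.25.
Buyers absorb 325.25 only when they pay Pb with 335 − 0.2·Pb = 325.25, i.e. Pb = 48.75.
s = Ps − Pb = 111.75 − 48.75 = 63.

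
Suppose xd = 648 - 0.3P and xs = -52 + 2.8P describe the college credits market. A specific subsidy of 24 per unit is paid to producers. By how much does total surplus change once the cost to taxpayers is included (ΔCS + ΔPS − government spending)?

Net change in total surplus = -12096/155

Pre-subsidy: 648 - 0.3P = -52 + 2.8P gives P* = 7000/31, x* = 17988/31.
With the subsidy, sellers receive Ps = Pb + 24 for each unit, where Pb is the price buyers pay.
Supply in terms of Pb becomes xs = -52 + 2.8(Pb + 24) = 15.2 + 2.8Pb. Setting this equal to demand: 648 - 0.3Pb = 15.2 + 2.8Pb, so Pb = 6328/31.
Sellers receive Ps = 6328/31 + 24 = 7072/31; x' = 648 − 0.3·(6328/31) = 90948/155.
ΔCS = ½(17988/31 + 90948/155)(7000/31 − 6328/31) = 60778368/4805; ΔPS = ½(17988/31 + 90948/155)(7072/31 − 7000/31) = 6511968/4805.
Government spending = 24 × 90948/155 = 2182752/155.
Net change = 60778368/4805 + 6511968/4805 − 2182752/155 = -12096/155. The loss equals the DWL triangle ½·24·1008/155.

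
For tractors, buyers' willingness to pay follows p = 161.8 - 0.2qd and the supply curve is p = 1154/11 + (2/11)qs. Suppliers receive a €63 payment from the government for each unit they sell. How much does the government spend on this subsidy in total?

Pre-subsidy: 161.8 - 0.2q = 1154/11 + (2/11)q gives q* = 149 and p* = 132.
With the subsidy, sellers receive ps = pb + 63 for each unit, where pb is the price buyers pay.
On the curves, pb = 161.8 - 0.2q and ps = 1154/11 + (2/11)q; the wedge ps − pb = 63 gives 1154/11 + (2/11)q − (161.8 - 0.2q) = 63, so q' = 314.
Then pb = 161.8 − 0.2·314 = 99 and ps = 1154/11 + (2/11)·314 = 162.
Government outlay = subsidy × quantity = 63 × 314 = 19782.

Government cost = €19782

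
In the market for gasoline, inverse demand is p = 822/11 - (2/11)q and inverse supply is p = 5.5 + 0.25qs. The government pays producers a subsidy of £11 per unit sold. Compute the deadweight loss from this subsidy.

Pre-subsidy: 822/11 - (2/11)q = 5.5 + 0.25q gives q* = 3046/19 and p* = 866/19.
With the subsidy, sellers receive ps = pb + 11 for each unit, where pb is the price buyers pay.
On the curves, pb = 822/11 - (2/11)q and ps = 5.5 + 0.25q; the wedge ps − pb = 11 gives 5.5 + 0.25q − (822/11 - (2/11)q) = 11, so q' = 3530/19.
Then pb = 822/11 − (2/11)·(3530/19) = 778/19 and ps = 5.5 + 0.25·(3530/19) = 987/19.
The subsidy expands output by 3530/19 − 3046/19 = 484/19 past the efficient level; on those units the gap between marginal cost and willingness to pay runs from 0 up to 11.
DWL = ½ × 11 × 484/19 = 2662/19.

Deadweight loss = 2662/19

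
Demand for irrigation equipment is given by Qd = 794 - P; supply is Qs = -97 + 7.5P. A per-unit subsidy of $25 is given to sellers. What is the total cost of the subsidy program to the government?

Pre-subsidy: 794 - P = -97 + 7.5P gives P* = 1782/17, Q* = 11716/17.
With the subsidy, sellers receive Ps = Pb + 25 for each unit, where Pb is the price buyers pay.
Supply in terms of Pb becomes Qs = -97 + 7.5(Pb + 25) = 90.5 + 7.5Pb. Setting this equal to demand: 794 - Pb = 90.5 + 7.5Pb, so Pb = 1407/17.
Sellers receive Ps = 1407/17 + 25 = 1832/17; Q' = 794 − 1·(1407/17) = 12091/17.
Government outlay = subsidy × quantity = 25 × 12091/17 = 302275/17.

Government cost = 302275/17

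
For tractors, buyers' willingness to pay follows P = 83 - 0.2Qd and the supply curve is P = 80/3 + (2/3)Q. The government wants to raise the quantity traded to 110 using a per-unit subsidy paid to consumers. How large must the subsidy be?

Required subsidy s = 39 per unit

At Q = 110, from the demand curve buyers pay Pb = 83 − 0.2·110 = 61; from the supply curve sellers need Ps = 80/3 + (2/3)·110 = 100.
The subsidy must fill the gap: s = Ps − Pb = 100 − 61 = 39.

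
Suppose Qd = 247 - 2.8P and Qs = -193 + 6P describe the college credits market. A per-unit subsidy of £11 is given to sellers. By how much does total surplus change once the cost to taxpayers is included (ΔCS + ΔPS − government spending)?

Pre-subsidy: 247 - 2.8P = -193 + 6P gives P* = 50, Q* = 107.
With the subsidy, sellers receive Ps = Pb + 11 for each unit, where Pb is the price buyers pay.
Supply in terms of Pb becomes Qs = -193 + 6(Pb + 11) = -127 + 6Pb. Setting this equal to demand: 247 - 2.8Pb = -127 + 6Pb, so Pb = 42.5.
Sellers receive Ps = 42.5 + 11 = 53.5; Q' = 247 − 2.8·42.5 = 128.
ΔCS = ½(107 + 128)(50 − 42.5) = 881.25; ΔPS = ½(107 + 128)(53.5 − 50) = 411.25.
Government spending = 11 × 128 = 1408.
Net change = 881.25 + 411.25 − 1408 = -115.5. The loss equals the DWL triangle ½·11·21.

Net change in total surplus = -£115.5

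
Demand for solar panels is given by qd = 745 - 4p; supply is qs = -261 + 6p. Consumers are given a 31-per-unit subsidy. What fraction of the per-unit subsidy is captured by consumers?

Consumer share = 0.6

Pre-subsidy: 745 - 4p = -261 + 6p gives p* = 100.6, q* = 342.6.
With the rebate, buyers effectively pay pb = ps − 31, where ps is the price sellers receive.
Demand in terms of ps becomes qd = 745 − 4(ps − 31) = 869 - 4ps. Setting this equal to supply: 869 - 4ps = -261 + 6ps, so ps = 113.
Buyers pay pb = 113 − 31 = 82; q' = -261 + 6·113 = 417.
Buyers' price falls by p* − pb = 100.6 − 82 = 18.6; sellers' price rises by ps − p* = 113 − 100.6 = 12.4.
So consumers capture 18.6/31 = 0.6 of each unit of subsidy.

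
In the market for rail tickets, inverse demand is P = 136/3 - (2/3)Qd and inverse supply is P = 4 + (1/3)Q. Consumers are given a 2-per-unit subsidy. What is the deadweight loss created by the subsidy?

Deadweight loss = 2

Pre-subsidy: 136/3 - (2/3)Q = 4 + (1/3)Q gives Q* = 124/3 and P* = 160/9.
With the rebate, buyers effectively pay Pb = Ps − 2, where Ps is the price sellers receive.
On the curves, Pb = 136/3 - (2/3)Q and Ps = 4 + (1/3)Q; the wedge Ps − Pb = 2 gives 4 + (1/3)Q − (136/3 - (2/3)Q) = 2, so Q' = 130/3.
Then Pb = 136/3 − (2/3)·(130/3) = 148/9 and Ps = 4 + (1/3)·(130/3) = 166/9.
The subsidy expands output by 130/3 − 124/3 = 2 past the efficient level; on those units the gap between marginal cost and willingness to pay runs from 0 up to 2.
DWL = ½ × 2 × 2 = 2.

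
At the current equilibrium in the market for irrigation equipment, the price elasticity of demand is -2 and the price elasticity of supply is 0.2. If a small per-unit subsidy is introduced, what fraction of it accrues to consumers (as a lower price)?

Consumer share = 1/11

For a small subsidy around the equilibrium, the benefit split depends on the relative slopes, which at a point are proportional to the elasticities.
Buyer share = εs/(εs + |εd|) = 0.2/(0.2 + 2) = 1/11; seller share = |εd|/(εs + |εd|) = 10/11.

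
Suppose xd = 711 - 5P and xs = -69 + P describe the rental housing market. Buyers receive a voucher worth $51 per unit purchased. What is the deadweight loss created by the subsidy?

Pre-subsidy: 711 - 5P = -69 + P gives P* = 130, x* = 61.
With the rebate, buyers effectively pay Pb = Ps − 51, where Ps is the price sellers receive.
Demand in terms of Ps becomes xd = 711 − 5(Ps − 51) = 966 - 5Ps. Setting this equal to supply: 966 - 5Ps = -69 + Ps, so Ps = 172.5.
Buyers pay Pb = 172.5 − 51 = 121.5; x' = -69 + 1·172.5 = 103.5.
The subsidy expands output by 103.5 − 61 = 42.5 past the efficient level; on those units the gap between marginal cost and willingness to pay runs from 0 up to 51.
DWL = ½ × 51 × 42.5 = 1083.75.

Deadweight loss = $1083.75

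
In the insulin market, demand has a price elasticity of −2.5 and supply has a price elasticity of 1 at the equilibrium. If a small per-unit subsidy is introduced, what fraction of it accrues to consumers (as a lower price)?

Consumer share = 2/7

For a small subsidy around the equilibrium, the benefit split depends on the relative slopes, which at a point are proportional to the elasticities.
Buyer share = εs/(εs + |εd|) = 1/(1 + 2.5) = 2/7; seller share = |εd|/(εs + |εd|) = 5/7.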